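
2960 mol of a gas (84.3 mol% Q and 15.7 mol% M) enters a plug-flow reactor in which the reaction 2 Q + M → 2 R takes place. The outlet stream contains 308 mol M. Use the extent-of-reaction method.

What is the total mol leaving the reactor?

For M: n = n₀ − 1ξ → 308 = 464.7 − 1ξ, giving ξ = 156.7 mol.
Outlet amounts (n = n₀ + ν ξ):
  Q: 2495 − 2(156.7) = 2182
  M: 464.7 − 1(156.7) = 308
  R: 0 + 2(156.7) = 313.4
Total out = 2182 + 308 + 313.4 = 2803 mol.

2800 mol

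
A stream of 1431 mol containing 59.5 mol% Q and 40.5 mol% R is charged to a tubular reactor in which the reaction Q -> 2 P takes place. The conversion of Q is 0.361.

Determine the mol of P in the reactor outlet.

Q reacted = 0.361 × 851.4 = 307.4 mol; ν_Q = −1, so ξ = 307.4/1 = 307.4 mol.
Outlet amounts (n = n₀ + ν ξ):
  Q: 851.4 − 1(307.4) = 544.1
  P: 0 + 2(307.4) = 614.7
  R: 579.6 (inert)

615 mol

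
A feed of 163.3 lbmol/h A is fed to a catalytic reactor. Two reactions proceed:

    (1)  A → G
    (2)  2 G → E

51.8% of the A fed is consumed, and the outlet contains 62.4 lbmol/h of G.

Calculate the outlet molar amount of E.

Conversion of A: A consumed = 1ξ₁ = 0.518 × 163.3 → ξ₁ = 84.59 lbmol/h.
G balance: n_G = 0 + 1ξ₁ − 2ξ₂ = 62.4 → ξ₂ = (1·84.59 − 62.4)/2 = 11.09 lbmol/h.
Outlet amounts (n = n₀ + Σ ν·ξ):
  A: 163.3 − 1(84.59) = 78.71
  G: 0 + 1(84.59) − 2(11.09) = 62.4
  E: 0 + 1(11.09) = 11.09

11.1 lbmol/h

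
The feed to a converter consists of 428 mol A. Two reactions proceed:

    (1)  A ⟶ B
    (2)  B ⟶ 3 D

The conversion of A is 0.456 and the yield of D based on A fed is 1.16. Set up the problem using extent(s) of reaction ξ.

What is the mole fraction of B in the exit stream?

Conversion of A: A consumed = 1ξ₁ = 0.456 × 428 → ξ₁ = 195.2 mol.
Yield of D: 3ξ₂ / 428 = 1.16 → ξ₂ = 165.5 mol.
Outlet amounts (n = n₀ + Σ ν·ξ):
  A: 428 − 1(195.2) = 232.8
  B: 0 + 1(195.2) − 1(165.5) = 29.67
  D: 0 + 3(165.5) = 496.5
Total out = 759 mol; y_B = 29.67 / 759 = 0.0391.

0.0391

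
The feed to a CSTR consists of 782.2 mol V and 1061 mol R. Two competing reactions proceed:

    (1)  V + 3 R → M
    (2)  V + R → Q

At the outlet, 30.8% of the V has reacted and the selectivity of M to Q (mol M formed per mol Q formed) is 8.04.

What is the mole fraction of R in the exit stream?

0.334

Conversion of V: V consumed = 0.308 × 782.2 = 240.9 mol = 1ξ₁ + 1ξ₂.
Selectivity: 1ξ₁ / (1ξ₂) = 8.04 → ξ₁ = 8.04 ξ₂.
Substitute: (1·8.04 + 1) ξ₂ = 240.9 → ξ₂ = 26.65 mol, ξ₁ = 214.3 mol.
Outlet amounts (n = n₀ + Σ ν·ξ):
  V: 782.2 − 1(214.3) − 1(26.65) = 541.3
  R: 1061 − 3(214.3) − 1(26.65) = 391.5
  M: 0 + 1(214.3) = 214.3
  Q: 0 + 1(26.65) = 26.65
Total out = 1174 mol; y_R = 391.5 / 1174 = 0.3336.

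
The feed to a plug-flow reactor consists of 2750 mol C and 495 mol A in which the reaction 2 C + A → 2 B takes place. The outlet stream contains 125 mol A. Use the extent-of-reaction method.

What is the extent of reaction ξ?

ξ = 370 mol

For A: n = n₀ − 1ξ → 125 = 495 − 1ξ, giving ξ = 370 mol.
Outlet amounts (n = n₀ + ν ξ):
  C: 2750 − 2(370) = 2010
  A: 495 − 1(370) = 125
  B: 0 + 2(370) = 740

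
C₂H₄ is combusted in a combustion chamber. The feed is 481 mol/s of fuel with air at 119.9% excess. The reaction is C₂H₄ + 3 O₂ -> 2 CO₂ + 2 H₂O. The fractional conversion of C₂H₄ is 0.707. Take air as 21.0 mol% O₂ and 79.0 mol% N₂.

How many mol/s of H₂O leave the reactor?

680 mol/s

Stoichiometric O₂ = 3 × 481 = 1443 mol/s; O₂ fed = 1443 × 2.199 = 3173 mol/s.
N₂ fed = 3173 × 79/21 = 11940 mol/s.
Fuel reacted = 0.707 × 481 → ξ = 340.1 mol/s.
Outlet (n = n₀ + ν ξ):
  C₂H₄: 481 − 1(340.1) = 140.9
  O₂: 3173 − 3(340.1) = 2153
  N₂: 11940 (inert)
  CO₂: 0 + 2(340.1) = 680.1
  H₂O: 0 + 2(340.1) = 680.1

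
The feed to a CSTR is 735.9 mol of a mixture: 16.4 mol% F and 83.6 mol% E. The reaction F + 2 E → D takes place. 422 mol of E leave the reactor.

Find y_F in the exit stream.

For E: n = n₀ − 2ξ → 422 = 615.2 − 2ξ, giving ξ = 96.61 mol.
Outlet amounts (n = n₀ + ν ξ):
  F: 120.7 − 1(96.61) = 24.08
  E: 615.2 − 2(96.61) = 422
  D: 0 + 1(96.61) = 96.61
Total out = 542.7 mol; y_F = 24.08 / 542.7 = 0.04437.

0.0444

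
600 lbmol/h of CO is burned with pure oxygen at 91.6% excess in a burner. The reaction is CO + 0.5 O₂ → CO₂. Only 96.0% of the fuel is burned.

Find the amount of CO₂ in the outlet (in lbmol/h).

576 lbmol/h

Stoichiometric O₂ = 0.5 × 600 = 300 lbmol/h; O₂ fed = 300 × 1.916 = 574.8 lbmol/h.
Fuel reacted = 0.96 × 600 → ξ = 576 lbmol/h.
Outlet (n = n₀ + ν ξ):
  CO: 600 − 1(576) = 24
  O₂: 574.8 − 0.5(576) = 286.8
  CO₂: 0 + 1(576) = 576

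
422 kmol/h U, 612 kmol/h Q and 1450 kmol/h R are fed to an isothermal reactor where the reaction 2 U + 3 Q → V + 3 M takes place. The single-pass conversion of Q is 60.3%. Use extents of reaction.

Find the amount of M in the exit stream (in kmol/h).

Q reacted = 0.603 × 612 = 369 kmol/h; ν_Q = −3, so ξ = 369/3 = 123 kmol/h.
Outlet amounts (n = n₀ + ν ξ):
  U: 422 − 2(123) = 176
  Q: 612 − 3(123) = 243
  V: 0 + 1(123) = 123
  M: 0 + 3(123) = 369
  R: 1450 (inert)

369 kmol/h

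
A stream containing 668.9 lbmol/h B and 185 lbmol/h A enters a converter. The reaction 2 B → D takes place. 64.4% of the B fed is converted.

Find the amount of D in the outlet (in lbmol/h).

B reacted = 0.644 × 668.9 = 430.8 lbmol/h; ν_B = −2, so ξ = 430.8/2 = 215.4 lbmol/h.
Outlet amounts (n = n₀ + ν ξ):
  B: 668.9 − 2(215.4) = 238.1
  D: 0 + 1(215.4) = 215.4
  A: 185 (inert)

215 lbmol/h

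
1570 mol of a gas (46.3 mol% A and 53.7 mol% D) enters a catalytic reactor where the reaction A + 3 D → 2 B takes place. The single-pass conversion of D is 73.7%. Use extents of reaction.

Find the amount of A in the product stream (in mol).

D reacted = 0.737 × 843.1 = 621.4 mol; ν_D = −3, so ξ = 621.4/3 = 207.1 mol.
Outlet amounts (n = n₀ + ν ξ):
  A: 726.9 − 1(207.1) = 519.8
  D: 843.1 − 3(207.1) = 221.7
  B: 0 + 2(207.1) = 414.2

520 mol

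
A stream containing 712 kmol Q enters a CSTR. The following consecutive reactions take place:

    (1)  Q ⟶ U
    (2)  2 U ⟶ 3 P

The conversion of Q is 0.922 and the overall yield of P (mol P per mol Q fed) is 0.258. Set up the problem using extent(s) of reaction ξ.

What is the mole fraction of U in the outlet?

0.691

Conversion of Q: Q consumed = 1ξ₁ = 0.922 × 712 → ξ₁ = 656.5 kmol.
Yield of P: 3ξ₂ / 712 = 0.258 → ξ₂ = 61.23 kmol.
Outlet amounts (n = n₀ + Σ ν·ξ):
  Q: 712 − 1(656.5) = 55.54
  U: 0 + 1(656.5) − 2(61.23) = 534
  P: 0 + 3(61.23) = 183.7
Total out = 773.2 kmol; y_U = 534 / 773.2 = 0.6906.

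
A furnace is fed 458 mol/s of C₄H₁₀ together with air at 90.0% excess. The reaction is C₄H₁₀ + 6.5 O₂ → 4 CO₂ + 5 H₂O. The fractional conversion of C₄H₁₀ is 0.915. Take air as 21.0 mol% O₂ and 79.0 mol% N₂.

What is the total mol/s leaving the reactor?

Stoichiometric O₂ = 6.5 × 458 = 2977 mol/s; O₂ fed = 2977 × 1.900 = 5656 mol/s.
N₂ fed = 5656 × 79/21 = 21280 mol/s.
Fuel reacted = 0.915 × 458 → ξ = 419.1 mol/s.
Outlet (n = n₀ + ν ξ):
  C₄H₁₀: 458 − 1(419.1) = 38.93
  O₂: 5656 − 6.5(419.1) = 2932
  N₂: 21280 (inert)
  CO₂: 0 + 4(419.1) = 1676
  H₂O: 0 + 5(419.1) = 2095
Total out = 38.93 + 2932 + 21280 + 1676 + 2095 = 28020 mol/s.

28000 mol/s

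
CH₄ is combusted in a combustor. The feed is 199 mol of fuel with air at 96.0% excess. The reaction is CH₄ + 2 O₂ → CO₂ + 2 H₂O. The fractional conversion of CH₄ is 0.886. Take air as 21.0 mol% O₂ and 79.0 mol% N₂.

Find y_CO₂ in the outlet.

Stoichiometric O₂ = 2 × 199 = 398 mol; O₂ fed = 398 × 1.960 = 780.1 mol.
N₂ fed = 780.1 × 79/21 = 2935 mol.
Fuel reacted = 0.886 × 199 → ξ = 176.3 mol.
Outlet (n = n₀ + ν ξ):
  CH₄: 199 − 1(176.3) = 22.69
  O₂: 780.1 − 2(176.3) = 427.5
  N₂: 2935 (inert)
  CO₂: 0 + 1(176.3) = 176.3
  H₂O: 0 + 2(176.3) = 352.6
Total out = 3914 mol; y_CO₂ = 176.3 / 3914 = 0.04505.

0.0451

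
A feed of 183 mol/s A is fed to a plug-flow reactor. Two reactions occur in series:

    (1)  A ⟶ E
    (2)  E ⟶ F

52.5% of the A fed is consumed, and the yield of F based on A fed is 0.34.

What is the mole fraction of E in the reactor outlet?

Conversion of A: A consumed = 1ξ₁ = 0.525 × 183 → ξ₁ = 96.08 mol/s.
Yield of F: 1ξ₂ / 183 = 0.34 → ξ₂ = 62.22 mol/s.
Outlet amounts (n = n₀ + Σ ν·ξ):
  A: 183 − 1(96.08) = 86.92
  E: 0 + 1(96.08) − 1(62.22) = 33.85
  F: 0 + 1(62.22) = 62.22
Total out = 183 mol/s; y_E = 33.85 / 183 = 0.185.

0.185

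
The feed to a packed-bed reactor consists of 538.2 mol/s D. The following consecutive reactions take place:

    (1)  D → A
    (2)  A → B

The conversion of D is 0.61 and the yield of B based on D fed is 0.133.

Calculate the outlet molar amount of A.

257 mol/s

Conversion of D: D consumed = 1ξ₁ = 0.61 × 538.2 → ξ₁ = 328.3 mol/s.
Yield of B: 1ξ₂ / 538.2 = 0.133 → ξ₂ = 71.58 mol/s.
Outlet amounts (n = n₀ + Σ ν·ξ):
  D: 538.2 − 1(328.3) = 209.9
  A: 0 + 1(328.3) − 1(71.58) = 256.7
  B: 0 + 1(71.58) = 71.58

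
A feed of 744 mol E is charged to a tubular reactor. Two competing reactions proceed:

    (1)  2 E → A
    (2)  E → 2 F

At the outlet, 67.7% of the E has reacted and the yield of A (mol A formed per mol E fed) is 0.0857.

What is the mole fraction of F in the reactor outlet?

Yield of A: 1ξ₁ / 744 = 0.0857 → ξ₁ = 63.76 mol.
Conversion of E: 2ξ₁ + 1ξ₂ = 0.677 × 744 = 503.7 → ξ₂ = 376.2 mol.
Outlet amounts (n = n₀ + Σ ν·ξ):
  E: 744 − 2(63.76) − 1(376.2) = 240.3
  A: 0 + 1(63.76) = 63.76
  F: 0 + 2(376.2) = 752.3
Total out = 1056 mol; y_F = 752.3 / 1056 = 0.7122.

0.712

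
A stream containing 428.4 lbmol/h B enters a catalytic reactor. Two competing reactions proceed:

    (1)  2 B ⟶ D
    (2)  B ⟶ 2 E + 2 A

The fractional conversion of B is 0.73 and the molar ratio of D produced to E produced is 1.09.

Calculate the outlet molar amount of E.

Conversion of B: B consumed = 0.73 × 428.4 = 312.7 lbmol/h = 2ξ₁ + 1ξ₂.
Selectivity: 1ξ₁ / (2ξ₂) = 1.09 → ξ₁ = 2.18 ξ₂.
Substitute: (2·2.18 + 1) ξ₂ = 312.7 → ξ₂ = 58.35 lbmol/h, ξ₁ = 127.2 lbmol/h.
Outlet amounts (n = n₀ + Σ ν·ξ):
  B: 428.4 − 2(127.2) − 1(58.35) = 115.7
  D: 0 + 1(127.2) = 127.2
  E: 0 + 2(58.35) = 116.7
  A: 0 + 2(58.35) = 116.7

117 lbmol/h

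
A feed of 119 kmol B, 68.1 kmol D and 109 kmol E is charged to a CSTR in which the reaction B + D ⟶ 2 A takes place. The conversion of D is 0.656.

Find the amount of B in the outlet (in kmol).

74.3 kmol

D reacted = 0.656 × 68.1 = 44.67 kmol; ν_D = −1, so ξ = 44.67/1 = 44.67 kmol.
Outlet amounts (n = n₀ + ν ξ):
  B: 119 − 1(44.67) = 74.33
  D: 68.1 − 1(44.67) = 23.43
  A: 0 + 2(44.67) = 89.35
  E: 109 (inert)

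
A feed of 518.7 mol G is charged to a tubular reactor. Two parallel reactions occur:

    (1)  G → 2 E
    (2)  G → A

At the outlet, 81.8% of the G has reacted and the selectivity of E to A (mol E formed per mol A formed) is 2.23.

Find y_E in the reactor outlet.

Conversion of G: G consumed = 0.818 × 518.7 = 424.3 mol = 1ξ₁ + 1ξ₂.
Selectivity: 2ξ₁ / (1ξ₂) = 2.23 → ξ₁ = 1.115 ξ₂.
Substitute: (1·1.115 + 1) ξ₂ = 424.3 → ξ₂ = 200.6 mol, ξ₁ = 223.7 mol.
Outlet amounts (n = n₀ + Σ ν·ξ):
  G: 518.7 − 1(223.7) − 1(200.6) = 94.4
  E: 0 + 2(223.7) = 447.4
  A: 0 + 1(200.6) = 200.6
Total out = 742.4 mol; y_E = 447.4 / 742.4 = 0.6026.

0.603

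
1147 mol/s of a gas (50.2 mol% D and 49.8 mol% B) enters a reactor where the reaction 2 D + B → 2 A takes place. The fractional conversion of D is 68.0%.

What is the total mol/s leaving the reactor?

951 mol/s

D reacted = 0.68 × 575.8 = 391.5 mol/s; ν_D = −2, so ξ = 391.5/2 = 195.8 mol/s.
Outlet amounts (n = n₀ + ν ξ):
  D: 575.8 − 2(195.8) = 184.3
  B: 571.2 − 1(195.8) = 375.4
  A: 0 + 2(195.8) = 391.5
Total out = 184.3 + 375.4 + 391.5 = 951.2 mol/s.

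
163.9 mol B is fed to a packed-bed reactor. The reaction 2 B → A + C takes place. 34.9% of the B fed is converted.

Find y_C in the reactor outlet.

0.174

B reacted = 0.349 × 163.9 = 57.2 mol; ν_B = −2, so ξ = 57.2/2 = 28.6 mol.
Outlet amounts (n = n₀ + ν ξ):
  B: 163.9 − 2(28.6) = 106.7
  A: 0 + 1(28.6) = 28.6
  C: 0 + 1(28.6) = 28.6
Total out = 163.9 mol; y_C = 28.6 / 163.9 = 0.1745.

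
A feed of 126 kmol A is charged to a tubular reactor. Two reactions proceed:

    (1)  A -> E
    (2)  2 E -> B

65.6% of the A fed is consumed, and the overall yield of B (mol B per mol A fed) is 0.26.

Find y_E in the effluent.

Conversion of A: A consumed = 1ξ₁ = 0.656 × 126 → ξ₁ = 82.66 kmol.
Yield of B: 1ξ₂ / 126 = 0.26 → ξ₂ = 32.76 kmol.
Outlet amounts (n = n₀ + Σ ν·ξ):
  A: 126 − 1(82.66) = 43.34
  E: 0 + 1(82.66) − 2(32.76) = 17.14
  B: 0 + 1(32.76) = 32.76
Total out = 93.24 kmol; y_E = 17.14 / 93.24 = 0.1838.

0.184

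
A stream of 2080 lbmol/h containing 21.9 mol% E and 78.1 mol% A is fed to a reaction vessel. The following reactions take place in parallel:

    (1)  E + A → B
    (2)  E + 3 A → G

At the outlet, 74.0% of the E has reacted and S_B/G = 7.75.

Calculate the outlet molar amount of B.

299 lbmol/h

Conversion of E: E consumed = 0.74 × 455.5 = 337.1 lbmol/h = 1ξ₁ + 1ξ₂.
Selectivity: 1ξ₁ / (1ξ₂) = 7.75 → ξ₁ = 7.75 ξ₂.
Substitute: (1·7.75 + 1) ξ₂ = 337.1 → ξ₂ = 38.52 lbmol/h, ξ₁ = 298.6 lbmol/h.
Outlet amounts (n = n₀ + Σ ν·ξ):
  E: 455.5 − 1(298.6) − 1(38.52) = 118.4
  A: 1624 − 1(298.6) − 3(38.52) = 1210
  B: 0 + 1(298.6) = 298.6
  G: 0 + 1(38.52) = 38.52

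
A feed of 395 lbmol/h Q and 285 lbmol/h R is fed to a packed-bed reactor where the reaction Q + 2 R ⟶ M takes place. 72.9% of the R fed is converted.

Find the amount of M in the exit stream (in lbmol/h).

R reacted = 0.729 × 285 = 207.8 lbmol/h; ν_R = −2, so ξ = 207.8/2 = 103.9 lbmol/h.
Outlet amounts (n = n₀ + ν ξ):
  Q: 395 − 1(103.9) = 291.1
  R: 285 − 2(103.9) = 77.24
  M: 0 + 1(103.9) = 103.9

104 lbmol/h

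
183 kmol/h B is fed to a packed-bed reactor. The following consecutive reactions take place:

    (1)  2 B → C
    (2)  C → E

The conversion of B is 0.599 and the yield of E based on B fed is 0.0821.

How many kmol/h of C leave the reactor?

Conversion of B: B consumed = 2ξ₁ = 0.599 × 183 → ξ₁ = 54.81 kmol/h.
Yield of E: 1ξ₂ / 183 = 0.0821 → ξ₂ = 15.02 kmol/h.
Outlet amounts (n = n₀ + Σ ν·ξ):
  B: 183 − 2(54.81) = 73.38
  C: 0 + 1(54.81) − 1(15.02) = 39.78
  E: 0 + 1(15.02) = 15.02

39.8 kmol/h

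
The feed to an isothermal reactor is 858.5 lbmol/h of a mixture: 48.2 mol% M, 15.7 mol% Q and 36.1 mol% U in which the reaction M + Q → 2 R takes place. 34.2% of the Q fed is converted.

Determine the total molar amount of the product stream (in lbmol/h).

Q reacted = 0.342 × 134.8 = 46.1 lbmol/h; ν_Q = −1, so ξ = 46.1/1 = 46.1 lbmol/h.
Outlet amounts (n = n₀ + ν ξ):
  M: 413.8 − 1(46.1) = 367.7
  Q: 134.8 − 1(46.1) = 88.69
  R: 0 + 2(46.1) = 92.19
  U: 309.9 (inert)
Total out = 367.7 + 88.69 + 92.19 + 309.9 = 858.5 lbmol/h.

858 lbmol/h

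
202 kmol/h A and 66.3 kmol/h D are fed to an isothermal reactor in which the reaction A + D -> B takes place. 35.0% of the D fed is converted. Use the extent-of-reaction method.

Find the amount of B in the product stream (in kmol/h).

23.2 kmol/h

D reacted = 0.35 × 66.3 = 23.2 kmol/h; ν_D = −1, so ξ = 23.2/1 = 23.2 kmol/h.
Outlet amounts (n = n₀ + ν ξ):
  A: 202 − 1(23.2) = 178.8
  D: 66.3 − 1(23.2) = 43.09
  B: 0 + 1(23.2) = 23.2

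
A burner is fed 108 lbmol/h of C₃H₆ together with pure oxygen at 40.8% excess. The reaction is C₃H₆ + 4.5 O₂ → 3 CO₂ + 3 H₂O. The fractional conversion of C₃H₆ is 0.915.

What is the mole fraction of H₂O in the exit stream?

Stoichiometric O₂ = 4.5 × 108 = 486 lbmol/h; O₂ fed = 486 × 1.408 = 684.3 lbmol/h.
Fuel reacted = 0.915 × 108 → ξ = 98.82 lbmol/h.
Outlet (n = n₀ + ν ξ):
  C₃H₆: 108 − 1(98.82) = 9.18
  O₂: 684.3 − 4.5(98.82) = 239.6
  CO₂: 0 + 3(98.82) = 296.5
  H₂O: 0 + 3(98.82) = 296.5
Total out = 841.7 lbmol/h; y_H₂O = 296.5 / 841.7 = 0.3522.

0.352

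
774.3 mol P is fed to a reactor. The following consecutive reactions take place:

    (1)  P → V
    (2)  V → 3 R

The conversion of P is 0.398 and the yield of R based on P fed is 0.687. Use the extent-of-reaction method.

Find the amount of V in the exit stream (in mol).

Conversion of P: P consumed = 1ξ₁ = 0.398 × 774.3 → ξ₁ = 308.2 mol.
Yield of R: 3ξ₂ / 774.3 = 0.687 → ξ₂ = 177.3 mol.
Outlet amounts (n = n₀ + Σ ν·ξ):
  P: 774.3 − 1(308.2) = 466.1
  V: 0 + 1(308.2) − 1(177.3) = 130.9
  R: 0 + 3(177.3) = 531.9

131 mol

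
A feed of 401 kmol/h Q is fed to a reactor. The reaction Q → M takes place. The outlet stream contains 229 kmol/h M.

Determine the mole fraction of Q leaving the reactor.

For M: n = n₀ + 1ξ → 229 = 0 + 1ξ, giving ξ = 229 kmol/h.
Outlet amounts (n = n₀ + ν ξ):
  Q: 401 − 1(229) = 172
  M: 0 + 1(229) = 229
Total out = 401 kmol/h; y_Q = 172 / 401 = 0.4289.

0.429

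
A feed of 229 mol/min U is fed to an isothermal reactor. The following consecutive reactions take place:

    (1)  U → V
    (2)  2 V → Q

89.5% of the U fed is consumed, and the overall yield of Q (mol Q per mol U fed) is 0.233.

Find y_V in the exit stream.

Conversion of U: U consumed = 1ξ₁ = 0.895 × 229 → ξ₁ = 205 mol/min.
Yield of Q: 1ξ₂ / 229 = 0.233 → ξ₂ = 53.36 mol/min.
Outlet amounts (n = n₀ + Σ ν·ξ):
  U: 229 − 1(205) = 24.04
  V: 0 + 1(205) − 2(53.36) = 98.24
  Q: 0 + 1(53.36) = 53.36
Total out = 175.6 mol/min; y_V = 98.24 / 175.6 = 0.5593.

0.559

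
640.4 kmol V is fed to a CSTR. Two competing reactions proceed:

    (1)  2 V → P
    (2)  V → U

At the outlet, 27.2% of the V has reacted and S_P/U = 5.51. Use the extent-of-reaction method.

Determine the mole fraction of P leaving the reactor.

Conversion of V: V consumed = 0.272 × 640.4 = 174.2 kmol = 2ξ₁ + 1ξ₂.
Selectivity: 1ξ₁ / (1ξ₂) = 5.51 → ξ₁ = 5.51 ξ₂.
Substitute: (2·5.51 + 1) ξ₂ = 174.2 → ξ₂ = 14.49 kmol, ξ₁ = 79.85 kmol.
Outlet amounts (n = n₀ + Σ ν·ξ):
  V: 640.4 − 2(79.85) − 1(14.49) = 466.2
  P: 0 + 1(79.85) = 79.85
  U: 0 + 1(14.49) = 14.49
Total out = 560.6 kmol; y_P = 79.85 / 560.6 = 0.1424.

0.142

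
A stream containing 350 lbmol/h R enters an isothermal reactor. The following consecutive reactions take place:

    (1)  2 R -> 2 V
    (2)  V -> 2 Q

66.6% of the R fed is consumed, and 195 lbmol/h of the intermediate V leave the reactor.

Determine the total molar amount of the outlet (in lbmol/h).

Conversion of R: R consumed = 2ξ₁ = 0.666 × 350 → ξ₁ = 116.6 lbmol/h.
V balance: n_V = 0 + 2ξ₁ − 1ξ₂ = 195 → ξ₂ = (2·116.6 − 195)/1 = 38.1 lbmol/h.
Outlet amounts (n = n₀ + Σ ν·ξ):
  R: 350 − 2(116.6) = 116.9
  V: 0 + 2(116.6) − 1(38.1) = 195
  Q: 0 + 2(38.1) = 76.2
Total out = 116.9 + 195 + 76.2 = 388.1 lbmol/h.

388 lbmol/h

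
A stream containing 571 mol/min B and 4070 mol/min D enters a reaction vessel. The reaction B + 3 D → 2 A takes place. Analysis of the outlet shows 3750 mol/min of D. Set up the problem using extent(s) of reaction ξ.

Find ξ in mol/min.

For D: n = n₀ − 3ξ → 3750 = 4070 − 3ξ, giving ξ = 106.7 mol/min.
Outlet amounts (n = n₀ + ν ξ):
  B: 571 − 1(106.7) = 464.3
  D: 4070 − 3(106.7) = 3750
  A: 0 + 2(106.7) = 213.3

ξ = 107 mol/min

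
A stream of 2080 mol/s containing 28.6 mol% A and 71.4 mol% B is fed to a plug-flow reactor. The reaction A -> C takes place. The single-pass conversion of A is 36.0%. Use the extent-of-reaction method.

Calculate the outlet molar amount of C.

214 mol/s

A reacted = 0.36 × 594.9 = 214.2 mol/s; ν_A = −1, so ξ = 214.2/1 = 214.2 mol/s.
Outlet amounts (n = n₀ + ν ξ):
  A: 594.9 − 1(214.2) = 380.7
  C: 0 + 1(214.2) = 214.2
  B: 1485 (inert)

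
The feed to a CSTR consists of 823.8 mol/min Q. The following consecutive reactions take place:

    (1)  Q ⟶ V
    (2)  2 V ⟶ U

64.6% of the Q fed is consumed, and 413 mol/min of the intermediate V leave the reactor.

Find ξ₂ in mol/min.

Conversion of Q: Q consumed = 1ξ₁ = 0.646 × 823.8 → ξ₁ = 532.2 mol/min.
V balance: n_V = 0 + 1ξ₁ − 2ξ₂ = 413 → ξ₂ = (1·532.2 − 413)/2 = 59.59 mol/min.
Outlet amounts (n = n₀ + Σ ν·ξ):
  Q: 823.8 − 1(532.2) = 291.6
  V: 0 + 1(532.2) − 2(59.59) = 413
  U: 0 + 1(59.59) = 59.59

ξ₂ = 59.6 mol/min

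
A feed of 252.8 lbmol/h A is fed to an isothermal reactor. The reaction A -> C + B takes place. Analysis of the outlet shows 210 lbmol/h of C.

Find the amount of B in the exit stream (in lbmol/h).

For C: n = n₀ + 1ξ → 210 = 0 + 1ξ, giving ξ = 210 lbmol/h.
Outlet amounts (n = n₀ + ν ξ):
  A: 252.8 − 1(210) = 42.8
  C: 0 + 1(210) = 210
  B: 0 + 1(210) = 210

210 lbmol/h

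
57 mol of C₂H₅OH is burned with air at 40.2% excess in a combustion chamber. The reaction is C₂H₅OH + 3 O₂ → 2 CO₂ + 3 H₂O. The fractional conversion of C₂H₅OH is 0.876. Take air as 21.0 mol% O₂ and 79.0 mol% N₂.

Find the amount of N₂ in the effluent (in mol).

902 mol

Stoichiometric O₂ = 3 × 57 = 171 mol; O₂ fed = 171 × 1.402 = 239.7 mol.
N₂ fed = 239.7 × 79/21 = 901.9 mol.
Fuel reacted = 0.876 × 57 → ξ = 49.93 mol.
Outlet (n = n₀ + ν ξ):
  C₂H₅OH: 57 − 1(49.93) = 7.068
  O₂: 239.7 − 3(49.93) = 89.95
  N₂: 901.9 (inert)
  CO₂: 0 + 2(49.93) = 99.86
  H₂O: 0 + 3(49.93) = 149.8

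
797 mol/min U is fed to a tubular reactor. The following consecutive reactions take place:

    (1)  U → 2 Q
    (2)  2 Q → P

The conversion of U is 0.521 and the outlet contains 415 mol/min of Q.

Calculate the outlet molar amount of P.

208 mol/min

Conversion of U: U consumed = 1ξ₁ = 0.521 × 797 → ξ₁ = 415.2 mol/min.
Q balance: n_Q = 0 + 2ξ₁ − 2ξ₂ = 415 → ξ₂ = (2·415.2 − 415)/2 = 207.7 mol/min.
Outlet amounts (n = n₀ + Σ ν·ξ):
  U: 797 − 1(415.2) = 381.8
  Q: 0 + 2(415.2) − 2(207.7) = 415
  P: 0 + 1(207.7) = 207.7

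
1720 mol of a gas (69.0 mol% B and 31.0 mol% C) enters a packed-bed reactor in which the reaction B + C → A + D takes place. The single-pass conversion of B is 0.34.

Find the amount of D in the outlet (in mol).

B reacted = 0.34 × 1187 = 403.5 mol; ν_B = −1, so ξ = 403.5/1 = 403.5 mol.
Outlet amounts (n = n₀ + ν ξ):
  B: 1187 − 1(403.5) = 783.3
  C: 533.2 − 1(403.5) = 129.7
  A: 0 + 1(403.5) = 403.5
  D: 0 + 1(403.5) = 403.5

404 mol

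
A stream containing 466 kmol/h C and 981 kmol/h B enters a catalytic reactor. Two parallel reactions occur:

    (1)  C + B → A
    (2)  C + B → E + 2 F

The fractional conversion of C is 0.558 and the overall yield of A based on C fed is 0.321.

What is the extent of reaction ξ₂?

ξ₂ = 110 kmol/h

Yield of A: 1ξ₁ / 466 = 0.321 → ξ₁ = 149.6 kmol/h.
Conversion of C: 1ξ₁ + 1ξ₂ = 0.558 × 466 = 260 → ξ₂ = 110.4 kmol/h.
Outlet amounts (n = n₀ + Σ ν·ξ):
  C: 466 − 1(149.6) − 1(110.4) = 206
  B: 981 − 1(149.6) − 1(110.4) = 721
  A: 0 + 1(149.6) = 149.6
  E: 0 + 1(110.4) = 110.4
  F: 0 + 2(110.4) = 220.9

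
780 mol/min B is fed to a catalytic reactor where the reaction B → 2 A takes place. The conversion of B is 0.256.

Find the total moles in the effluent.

980 mol/min

B reacted = 0.256 × 780 = 199.7 mol/min; ν_B = −1, so ξ = 199.7/1 = 199.7 mol/min.
Outlet amounts (n = n₀ + ν ξ):
  B: 780 − 1(199.7) = 580.3
  A: 0 + 2(199.7) = 399.4
Total out = 580.3 + 399.4 = 979.7 mol/min.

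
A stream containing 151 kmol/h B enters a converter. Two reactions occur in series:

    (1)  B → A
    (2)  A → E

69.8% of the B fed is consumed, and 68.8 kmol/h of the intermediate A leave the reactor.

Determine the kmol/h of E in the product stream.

Conversion of B: B consumed = 1ξ₁ = 0.698 × 151 → ξ₁ = 105.4 kmol/h.
A balance: n_A = 0 + 1ξ₁ − 1ξ₂ = 68.8 → ξ₂ = (1·105.4 − 68.8)/1 = 36.6 kmol/h.
Outlet amounts (n = n₀ + Σ ν·ξ):
  B: 151 − 1(105.4) = 45.6
  A: 0 + 1(105.4) − 1(36.6) = 68.8
  E: 0 + 1(36.6) = 36.6

36.6 kmol/h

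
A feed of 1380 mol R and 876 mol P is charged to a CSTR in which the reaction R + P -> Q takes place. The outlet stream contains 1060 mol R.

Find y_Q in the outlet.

0.165

For R: n = n₀ − 1ξ → 1060 = 1380 − 1ξ, giving ξ = 320 mol.
Outlet amounts (n = n₀ + ν ξ):
  R: 1380 − 1(320) = 1060
  P: 876 − 1(320) = 556
  Q: 0 + 1(320) = 320
Total out = 1936 mol; y_Q = 320 / 1936 = 0.1653.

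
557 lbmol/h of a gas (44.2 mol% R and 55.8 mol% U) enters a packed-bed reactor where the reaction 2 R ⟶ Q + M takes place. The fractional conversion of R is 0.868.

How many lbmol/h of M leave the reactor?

107 lbmol/h

R reacted = 0.868 × 246.2 = 213.7 lbmol/h; ν_R = −2, so ξ = 213.7/2 = 106.8 lbmol/h.
Outlet amounts (n = n₀ + ν ξ):
  R: 246.2 − 2(106.8) = 32.5
  Q: 0 + 1(106.8) = 106.8
  M: 0 + 1(106.8) = 106.8
  U: 310.8 (inert)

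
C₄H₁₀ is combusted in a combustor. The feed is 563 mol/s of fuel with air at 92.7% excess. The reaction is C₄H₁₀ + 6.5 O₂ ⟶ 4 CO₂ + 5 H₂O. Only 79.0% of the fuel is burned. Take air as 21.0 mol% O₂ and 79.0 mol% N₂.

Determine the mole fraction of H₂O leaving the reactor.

0.0639

Stoichiometric O₂ = 6.5 × 563 = 3660 mol/s; O₂ fed = 3660 × 1.927 = 7052 mol/s.
N₂ fed = 7052 × 79/21 = 26530 mol/s.
Fuel reacted = 0.79 × 563 → ξ = 444.8 mol/s.
Outlet (n = n₀ + ν ξ):
  C₄H₁₀: 563 − 1(444.8) = 118.2
  O₂: 7052 − 6.5(444.8) = 4161
  N₂: 26530 (inert)
  CO₂: 0 + 4(444.8) = 1779
  H₂O: 0 + 5(444.8) = 2224
Total out = 34810 mol/s; y_H₂O = 2224 / 34810 = 0.06388.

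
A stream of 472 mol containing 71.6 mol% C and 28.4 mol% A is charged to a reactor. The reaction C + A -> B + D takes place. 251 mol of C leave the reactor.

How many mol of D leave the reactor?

For C: n = n₀ − 1ξ → 251 = 338 − 1ξ, giving ξ = 86.95 mol.
Outlet amounts (n = n₀ + ν ξ):
  C: 338 − 1(86.95) = 251
  A: 134 − 1(86.95) = 47.1
  B: 0 + 1(86.95) = 86.95
  D: 0 + 1(86.95) = 86.95

87 mol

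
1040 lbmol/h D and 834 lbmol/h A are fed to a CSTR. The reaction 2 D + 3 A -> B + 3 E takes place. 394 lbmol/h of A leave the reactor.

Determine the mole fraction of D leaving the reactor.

0.432

For A: n = n₀ − 3ξ → 394 = 834 − 3ξ, giving ξ = 146.7 lbmol/h.
Outlet amounts (n = n₀ + ν ξ):
  D: 1040 − 2(146.7) = 746.7
  A: 834 − 3(146.7) = 394
  B: 0 + 1(146.7) = 146.7
  E: 0 + 3(146.7) = 440
Total out = 1727 lbmol/h; y_D = 746.7 / 1727 = 0.4323.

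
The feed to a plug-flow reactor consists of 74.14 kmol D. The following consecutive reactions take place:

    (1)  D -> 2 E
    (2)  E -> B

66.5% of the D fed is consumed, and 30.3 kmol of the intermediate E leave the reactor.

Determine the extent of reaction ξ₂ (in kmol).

Conversion of D: D consumed = 1ξ₁ = 0.665 × 74.14 → ξ₁ = 49.3 kmol.
E balance: n_E = 0 + 2ξ₁ − 1ξ₂ = 30.3 → ξ₂ = (2·49.3 − 30.3)/1 = 68.31 kmol.
Outlet amounts (n = n₀ + Σ ν·ξ):
  D: 74.14 − 1(49.3) = 24.84
  E: 0 + 2(49.3) − 1(68.31) = 30.3
  B: 0 + 1(68.31) = 68.31

ξ₂ = 68.3 kmol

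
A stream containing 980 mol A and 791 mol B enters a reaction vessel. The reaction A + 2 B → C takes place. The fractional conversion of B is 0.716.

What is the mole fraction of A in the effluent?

0.578

B reacted = 0.716 × 791 = 566.4 mol; ν_B = −2, so ξ = 566.4/2 = 283.2 mol.
Outlet amounts (n = n₀ + ν ξ):
  A: 980 − 1(283.2) = 696.8
  B: 791 − 2(283.2) = 224.6
  C: 0 + 1(283.2) = 283.2
Total out = 1205 mol; y_A = 696.8 / 1205 = 0.5784.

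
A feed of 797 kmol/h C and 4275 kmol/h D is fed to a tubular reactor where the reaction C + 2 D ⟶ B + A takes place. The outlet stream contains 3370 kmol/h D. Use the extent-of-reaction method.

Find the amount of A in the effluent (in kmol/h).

452 kmol/h

For D: n = n₀ − 2ξ → 3370 = 4275 − 2ξ, giving ξ = 452.5 kmol/h.
Outlet amounts (n = n₀ + ν ξ):
  C: 797 − 1(452.5) = 344.5
  D: 4275 − 2(452.5) = 3370
  B: 0 + 1(452.5) = 452.5
  A: 0 + 1(452.5) = 452.5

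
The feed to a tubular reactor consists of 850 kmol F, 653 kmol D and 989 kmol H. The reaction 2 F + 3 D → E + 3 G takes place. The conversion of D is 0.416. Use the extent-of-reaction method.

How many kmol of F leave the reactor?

669 kmol

D reacted = 0.416 × 653 = 271.6 kmol; ν_D = −3, so ξ = 271.6/3 = 90.55 kmol.
Outlet amounts (n = n₀ + ν ξ):
  F: 850 − 2(90.55) = 668.9
  D: 653 − 3(90.55) = 381.4
  E: 0 + 1(90.55) = 90.55
  G: 0 + 3(90.55) = 271.6
  H: 989 (inert)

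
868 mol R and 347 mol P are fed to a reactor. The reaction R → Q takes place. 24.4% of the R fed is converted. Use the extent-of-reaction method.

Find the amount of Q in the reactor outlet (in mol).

212 mol

R reacted = 0.244 × 868 = 211.8 mol; ν_R = −1, so ξ = 211.8/1 = 211.8 mol.
Outlet amounts (n = n₀ + ν ξ):
  R: 868 − 1(211.8) = 656.2
  Q: 0 + 1(211.8) = 211.8
  P: 347 (inert)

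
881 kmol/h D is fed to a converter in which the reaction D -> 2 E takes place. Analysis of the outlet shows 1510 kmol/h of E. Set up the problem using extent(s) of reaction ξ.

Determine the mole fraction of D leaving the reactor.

0.077

For E: n = n₀ + 2ξ → 1510 = 0 + 2ξ, giving ξ = 755 kmol/h.
Outlet amounts (n = n₀ + ν ξ):
  D: 881 − 1(755) = 126
  E: 0 + 2(755) = 1510
Total out = 1636 kmol/h; y_D = 126 / 1636 = 0.07702.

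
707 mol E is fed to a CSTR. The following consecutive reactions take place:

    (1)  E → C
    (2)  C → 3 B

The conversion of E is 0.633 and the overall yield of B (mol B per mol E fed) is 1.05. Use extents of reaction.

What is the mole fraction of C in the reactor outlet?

Conversion of E: E consumed = 1ξ₁ = 0.633 × 707 → ξ₁ = 447.5 mol.
Yield of B: 3ξ₂ / 707 = 1.05 → ξ₂ = 247.5 mol.
Outlet amounts (n = n₀ + Σ ν·ξ):
  E: 707 − 1(447.5) = 259.5
  C: 0 + 1(447.5) − 1(247.5) = 200.1
  B: 0 + 3(247.5) = 742.4
Total out = 1202 mol; y_C = 200.1 / 1202 = 0.1665.

0.166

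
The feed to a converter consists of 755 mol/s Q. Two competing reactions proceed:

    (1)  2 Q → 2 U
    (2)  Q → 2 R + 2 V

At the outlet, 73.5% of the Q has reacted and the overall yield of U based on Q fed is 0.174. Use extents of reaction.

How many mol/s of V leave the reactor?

847 mol/s

Yield of U: 2ξ₁ / 755 = 0.174 → ξ₁ = 65.69 mol/s.
Conversion of Q: 2ξ₁ + 1ξ₂ = 0.735 × 755 = 554.9 → ξ₂ = 423.6 mol/s.
Outlet amounts (n = n₀ + Σ ν·ξ):
  Q: 755 − 2(65.69) − 1(423.6) = 200.1
  U: 0 + 2(65.69) = 131.4
  R: 0 + 2(423.6) = 847.1
  V: 0 + 2(423.6) = 847.1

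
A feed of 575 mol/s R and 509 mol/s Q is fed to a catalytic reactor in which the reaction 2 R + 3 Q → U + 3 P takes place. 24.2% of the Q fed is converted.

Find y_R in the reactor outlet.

0.473

Q reacted = 0.242 × 509 = 123.2 mol/s; ν_Q = −3, so ξ = 123.2/3 = 41.06 mol/s.
Outlet amounts (n = n₀ + ν ξ):
  R: 575 − 2(41.06) = 492.9
  Q: 509 − 3(41.06) = 385.8
  U: 0 + 1(41.06) = 41.06
  P: 0 + 3(41.06) = 123.2
Total out = 1043 mol/s; y_R = 492.9 / 1043 = 0.4726.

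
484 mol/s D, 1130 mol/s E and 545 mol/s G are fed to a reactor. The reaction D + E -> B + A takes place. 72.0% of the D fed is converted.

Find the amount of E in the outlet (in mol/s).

D reacted = 0.72 × 484 = 348.5 mol/s; ν_D = −1, so ξ = 348.5/1 = 348.5 mol/s.
Outlet amounts (n = n₀ + ν ξ):
  D: 484 − 1(348.5) = 135.5
  E: 1130 − 1(348.5) = 781.5
  B: 0 + 1(348.5) = 348.5
  A: 0 + 1(348.5) = 348.5
  G: 545 (inert)

782 mol/s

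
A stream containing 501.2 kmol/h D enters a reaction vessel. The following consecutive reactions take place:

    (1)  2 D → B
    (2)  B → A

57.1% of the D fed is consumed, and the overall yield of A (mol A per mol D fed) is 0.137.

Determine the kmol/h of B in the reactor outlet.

Conversion of D: D consumed = 2ξ₁ = 0.571 × 501.2 → ξ₁ = 143.1 kmol/h.
Yield of A: 1ξ₂ / 501.2 = 0.137 → ξ₂ = 68.66 kmol/h.
Outlet amounts (n = n₀ + Σ ν·ξ):
  D: 501.2 − 2(143.1) = 215
  B: 0 + 1(143.1) − 1(68.66) = 74.43
  A: 0 + 1(68.66) = 68.66

74.4 kmol/h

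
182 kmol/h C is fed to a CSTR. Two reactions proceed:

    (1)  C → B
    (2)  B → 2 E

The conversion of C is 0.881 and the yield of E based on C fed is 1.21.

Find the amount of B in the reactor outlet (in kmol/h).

50.2 kmol/h

Conversion of C: C consumed = 1ξ₁ = 0.881 × 182 → ξ₁ = 160.3 kmol/h.
Yield of E: 2ξ₂ / 182 = 1.21 → ξ₂ = 110.1 kmol/h.
Outlet amounts (n = n₀ + Σ ν·ξ):
  C: 182 − 1(160.3) = 21.66
  B: 0 + 1(160.3) − 1(110.1) = 50.23
  E: 0 + 2(110.1) = 220.2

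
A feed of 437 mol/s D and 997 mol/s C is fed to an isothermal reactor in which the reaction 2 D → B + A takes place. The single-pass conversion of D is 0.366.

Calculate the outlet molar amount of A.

D reacted = 0.366 × 437 = 159.9 mol/s; ν_D = −2, so ξ = 159.9/2 = 79.97 mol/s.
Outlet amounts (n = n₀ + ν ξ):
  D: 437 − 2(79.97) = 277.1
  B: 0 + 1(79.97) = 79.97
  A: 0 + 1(79.97) = 79.97
  C: 997 (inert)

80 mol/s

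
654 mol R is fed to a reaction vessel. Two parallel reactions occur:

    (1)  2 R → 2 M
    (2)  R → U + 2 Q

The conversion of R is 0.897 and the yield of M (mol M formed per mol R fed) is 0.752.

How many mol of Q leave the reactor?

190 mol

Yield of M: 2ξ₁ / 654 = 0.752 → ξ₁ = 245.9 mol.
Conversion of R: 2ξ₁ + 1ξ₂ = 0.897 × 654 = 586.6 → ξ₂ = 94.83 mol.
Outlet amounts (n = n₀ + Σ ν·ξ):
  R: 654 − 2(245.9) − 1(94.83) = 67.36
  M: 0 + 2(245.9) = 491.8
  U: 0 + 1(94.83) = 94.83
  Q: 0 + 2(94.83) = 189.7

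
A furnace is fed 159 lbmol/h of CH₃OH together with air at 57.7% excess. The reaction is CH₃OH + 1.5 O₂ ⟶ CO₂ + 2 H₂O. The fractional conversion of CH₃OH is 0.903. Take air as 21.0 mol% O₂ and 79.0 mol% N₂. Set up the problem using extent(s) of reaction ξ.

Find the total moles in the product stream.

2020 lbmol/h

Stoichiometric O₂ = 1.5 × 159 = 238.5 lbmol/h; O₂ fed = 238.5 × 1.577 = 376.1 lbmol/h.
N₂ fed = 376.1 × 79/21 = 1415 lbmol/h.
Fuel reacted = 0.903 × 159 → ξ = 143.6 lbmol/h.
Outlet (n = n₀ + ν ξ):
  CH₃OH: 159 − 1(143.6) = 15.42
  O₂: 376.1 − 1.5(143.6) = 160.7
  N₂: 1415 (inert)
  CO₂: 0 + 1(143.6) = 143.6
  H₂O: 0 + 2(143.6) = 287.2
Total out = 15.42 + 160.7 + 1415 + 143.6 + 287.2 = 2022 lbmol/h.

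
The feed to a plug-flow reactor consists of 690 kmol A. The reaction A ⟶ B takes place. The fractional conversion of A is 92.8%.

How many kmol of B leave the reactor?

640 kmol

A reacted = 0.928 × 690 = 640.3 kmol; ν_A = −1, so ξ = 640.3/1 = 640.3 kmol.
Outlet amounts (n = n₀ + ν ξ):
  A: 690 − 1(640.3) = 49.68
  B: 0 + 1(640.3) = 640.3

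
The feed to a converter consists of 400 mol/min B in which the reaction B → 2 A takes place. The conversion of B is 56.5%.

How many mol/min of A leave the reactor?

452 mol/min

B reacted = 0.565 × 400 = 226 mol/min; ν_B = −1, so ξ = 226/1 = 226 mol/min.
Outlet amounts (n = n₀ + ν ξ):
  B: 400 − 1(226) = 174
  A: 0 + 2(226) = 452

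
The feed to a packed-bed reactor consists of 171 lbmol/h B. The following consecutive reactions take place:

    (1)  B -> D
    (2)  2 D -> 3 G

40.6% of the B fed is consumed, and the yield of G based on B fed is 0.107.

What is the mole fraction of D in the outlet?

0.323

Conversion of B: B consumed = 1ξ₁ = 0.406 × 171 → ξ₁ = 69.43 lbmol/h.
Yield of G: 3ξ₂ / 171 = 0.107 → ξ₂ = 6.099 lbmol/h.
Outlet amounts (n = n₀ + Σ ν·ξ):
  B: 171 − 1(69.43) = 101.6
  D: 0 + 1(69.43) − 2(6.099) = 57.23
  G: 0 + 3(6.099) = 18.3
Total out = 177.1 lbmol/h; y_D = 57.23 / 177.1 = 0.3231.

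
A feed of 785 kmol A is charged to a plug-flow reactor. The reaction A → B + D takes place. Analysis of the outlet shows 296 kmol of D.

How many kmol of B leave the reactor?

For D: n = n₀ + 1ξ → 296 = 0 + 1ξ, giving ξ = 296 kmol.
Outlet amounts (n = n₀ + ν ξ):
  A: 785 − 1(296) = 489
  B: 0 + 1(296) = 296
  D: 0 + 1(296) = 296

296 kmol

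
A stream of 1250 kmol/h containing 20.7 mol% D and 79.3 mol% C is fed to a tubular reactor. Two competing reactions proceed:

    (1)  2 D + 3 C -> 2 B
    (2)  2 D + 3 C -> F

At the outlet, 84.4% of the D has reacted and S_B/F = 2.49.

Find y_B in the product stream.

0.139

Conversion of D: D consumed = 0.844 × 258.8 = 218.4 kmol/h = 2ξ₁ + 2ξ₂.
Selectivity: 2ξ₁ / (1ξ₂) = 2.49 → ξ₁ = 1.245 ξ₂.
Substitute: (2·1.245 + 2) ξ₂ = 218.4 → ξ₂ = 48.64 kmol/h, ξ₁ = 60.55 kmol/h.
Outlet amounts (n = n₀ + Σ ν·ξ):
  D: 258.8 − 2(60.55) − 2(48.64) = 40.37
  C: 991.2 − 3(60.55) − 3(48.64) = 663.7
  B: 0 + 2(60.55) = 121.1
  F: 0 + 1(48.64) = 48.64
Total out = 873.8 kmol/h; y_B = 121.1 / 873.8 = 0.1386.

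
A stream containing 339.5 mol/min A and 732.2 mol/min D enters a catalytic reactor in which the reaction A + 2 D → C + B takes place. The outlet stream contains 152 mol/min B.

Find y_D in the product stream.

0.466

For B: n = n₀ + 1ξ → 152 = 0 + 1ξ, giving ξ = 152 mol/min.
Outlet amounts (n = n₀ + ν ξ):
  A: 339.5 − 1(152) = 187.5
  D: 732.2 − 2(152) = 428.2
  C: 0 + 1(152) = 152
  B: 0 + 1(152) = 152
Total out = 919.7 mol/min; y_D = 428.2 / 919.7 = 0.4656.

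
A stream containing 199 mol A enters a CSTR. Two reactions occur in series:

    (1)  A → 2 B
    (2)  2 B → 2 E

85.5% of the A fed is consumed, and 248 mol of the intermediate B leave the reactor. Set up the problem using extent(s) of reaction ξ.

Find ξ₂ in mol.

ξ₂ = 46.1 mol

Conversion of A: A consumed = 1ξ₁ = 0.855 × 199 → ξ₁ = 170.1 mol.
B balance: n_B = 0 + 2ξ₁ − 2ξ₂ = 248 → ξ₂ = (2·170.1 − 248)/2 = 46.15 mol.
Outlet amounts (n = n₀ + Σ ν·ξ):
  A: 199 − 1(170.1) = 28.85
  B: 0 + 2(170.1) − 2(46.15) = 248
  E: 0 + 2(46.15) = 92.29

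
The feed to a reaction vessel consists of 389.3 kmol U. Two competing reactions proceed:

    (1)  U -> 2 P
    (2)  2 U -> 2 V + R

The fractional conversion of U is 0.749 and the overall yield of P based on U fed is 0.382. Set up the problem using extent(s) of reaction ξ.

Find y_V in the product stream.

Yield of P: 2ξ₁ / 389.3 = 0.382 → ξ₁ = 74.36 kmol.
Conversion of U: 1ξ₁ + 2ξ₂ = 0.749 × 389.3 = 291.6 → ξ₂ = 108.6 kmol.
Outlet amounts (n = n₀ + Σ ν·ξ):
  U: 389.3 − 1(74.36) − 2(108.6) = 97.71
  P: 0 + 2(74.36) = 148.7
  V: 0 + 2(108.6) = 217.2
  R: 0 + 1(108.6) = 108.6
Total out = 572.3 kmol; y_V = 217.2 / 572.3 = 0.3796.

0.38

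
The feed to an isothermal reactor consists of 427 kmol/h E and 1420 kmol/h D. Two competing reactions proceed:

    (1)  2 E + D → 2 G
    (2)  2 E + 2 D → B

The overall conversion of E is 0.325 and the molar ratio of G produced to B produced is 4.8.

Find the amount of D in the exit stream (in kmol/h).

1330 kmol/h

Conversion of E: E consumed = 0.325 × 427 = 138.8 kmol/h = 2ξ₁ + 2ξ₂.
Selectivity: 2ξ₁ / (1ξ₂) = 4.8 → ξ₁ = 2.4 ξ₂.
Substitute: (2·2.4 + 2) ξ₂ = 138.8 → ξ₂ = 20.41 kmol/h, ξ₁ = 48.98 kmol/h.
Outlet amounts (n = n₀ + Σ ν·ξ):
  E: 427 − 2(48.98) − 2(20.41) = 288.2
  D: 1420 − 1(48.98) − 2(20.41) = 1330
  G: 0 + 2(48.98) = 97.96
  B: 0 + 1(20.41) = 20.41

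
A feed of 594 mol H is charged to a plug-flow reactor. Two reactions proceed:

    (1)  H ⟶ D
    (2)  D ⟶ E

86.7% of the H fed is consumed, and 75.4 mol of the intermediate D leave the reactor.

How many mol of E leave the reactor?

Conversion of H: H consumed = 1ξ₁ = 0.867 × 594 → ξ₁ = 515 mol.
D balance: n_D = 0 + 1ξ₁ − 1ξ₂ = 75.4 → ξ₂ = (1·515 − 75.4)/1 = 439.6 mol.
Outlet amounts (n = n₀ + Σ ν·ξ):
  H: 594 − 1(515) = 79
  D: 0 + 1(515) − 1(439.6) = 75.4
  E: 0 + 1(439.6) = 439.6

440 mol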